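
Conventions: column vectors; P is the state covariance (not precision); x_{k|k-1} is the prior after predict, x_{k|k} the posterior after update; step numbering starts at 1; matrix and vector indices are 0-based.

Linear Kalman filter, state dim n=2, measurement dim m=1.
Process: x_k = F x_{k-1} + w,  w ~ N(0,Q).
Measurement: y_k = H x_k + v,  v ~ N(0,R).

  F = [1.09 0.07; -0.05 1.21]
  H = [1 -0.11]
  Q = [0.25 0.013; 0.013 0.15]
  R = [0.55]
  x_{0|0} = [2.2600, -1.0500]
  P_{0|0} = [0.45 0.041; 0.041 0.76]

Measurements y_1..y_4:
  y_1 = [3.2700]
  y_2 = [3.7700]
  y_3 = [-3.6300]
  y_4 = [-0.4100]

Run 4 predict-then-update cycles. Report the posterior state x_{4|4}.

step 1: x^-=[2.3899, -1.3835]  P^-=[0.7946 0.1068; 0.1068 1.2589]  S=[1.3364]  K=[0.5858; -0.0237]  nu=[0.7279]  x^+=[2.8163, -1.4008]  P^+=[0.3360 0.1253; 0.1253 1.2581]
step 2: x^-=[2.9717, -1.8357]  P^-=[0.6745 0.2661; 0.2661 1.9777]  S=[1.1899]  K=[0.5423; 0.0408]  nu=[0.5963]  x^+=[3.2951, -1.8114]  P^+=[0.3246 0.2398; 0.2398 1.9757]
step 3: x^-=[3.4649, -2.3565]  P^-=[0.6820 0.4781; 0.4781 3.0144]  S=[1.1632]  K=[0.5410; 0.1259]  nu=[-7.3541]  x^+=[-0.5140, -3.2826]  P^+=[0.3414 0.3988; 0.3988 2.9960]
step 4: x^-=[-0.7900, -3.9462]  P^-=[0.7312 0.7728; 0.7728 4.4890]  S=[1.1655]  K=[0.5544; 0.2393]  nu=[-0.0541]  x^+=[-0.8200, -3.9592]  P^+=[0.3729 0.6181; 0.6181 4.4223]

x_post = [-0.8200, -3.9592]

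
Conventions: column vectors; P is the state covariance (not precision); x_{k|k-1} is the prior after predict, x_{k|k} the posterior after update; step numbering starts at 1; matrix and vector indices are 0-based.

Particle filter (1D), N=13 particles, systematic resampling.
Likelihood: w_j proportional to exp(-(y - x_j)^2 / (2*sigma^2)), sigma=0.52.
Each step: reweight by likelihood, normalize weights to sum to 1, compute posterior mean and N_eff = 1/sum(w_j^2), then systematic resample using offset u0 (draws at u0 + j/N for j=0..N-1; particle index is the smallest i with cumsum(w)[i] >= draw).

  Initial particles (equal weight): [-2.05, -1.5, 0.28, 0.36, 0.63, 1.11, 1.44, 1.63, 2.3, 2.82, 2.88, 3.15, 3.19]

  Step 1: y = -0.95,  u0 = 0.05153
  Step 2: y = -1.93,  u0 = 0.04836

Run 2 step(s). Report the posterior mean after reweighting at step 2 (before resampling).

post_mean = -1.6284

step 1: w=[0.1349, 0.7222, 0.0770, 0.0529, 0.0125, 0.0005, 0.0000, 0.0000, 0.0000, 0.0000, 0.0000, 0.0000, 0.0000]  mean=-1.3107  Neff=1.8227  idx=[0, 0, 1, 1, 1, 1, 1, 1, 1, 1, 1, 2, 3]
step 2: w=[0.1167, 0.1167, 0.0852, 0.0852, 0.0852, 0.0852, 0.0852, 0.0852, 0.0852, 0.0852, 0.0852, 0.0000, 0.0000]  mean=-1.6284  Neff=10.8066  idx=[0, 1, 1, 2, 3, 4, 5, 6, 7, 7, 8, 9, 10]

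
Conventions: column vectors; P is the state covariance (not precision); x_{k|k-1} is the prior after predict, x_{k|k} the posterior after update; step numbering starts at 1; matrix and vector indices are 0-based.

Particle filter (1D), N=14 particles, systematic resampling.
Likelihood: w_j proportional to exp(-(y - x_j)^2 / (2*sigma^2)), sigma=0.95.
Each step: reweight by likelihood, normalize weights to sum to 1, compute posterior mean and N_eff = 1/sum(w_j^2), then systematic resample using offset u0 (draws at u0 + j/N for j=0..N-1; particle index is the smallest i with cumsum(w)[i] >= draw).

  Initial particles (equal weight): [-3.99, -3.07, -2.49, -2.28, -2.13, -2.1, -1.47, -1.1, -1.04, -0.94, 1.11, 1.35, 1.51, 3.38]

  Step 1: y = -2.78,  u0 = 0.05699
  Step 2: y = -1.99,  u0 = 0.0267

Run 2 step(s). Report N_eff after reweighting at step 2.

step 1: w=[0.0776, 0.1667, 0.1667, 0.1521, 0.1382, 0.1352, 0.0675, 0.0366, 0.0326, 0.0268, 0.0000, 0.0000, 0.0000, 0.0000]  mean=-2.3600  Neff=7.7055  idx=[0, 1, 1, 2, 2, 3, 3, 3, 4, 4, 5, 6, 7, 9]
step 2: w=[0.0101, 0.0486, 0.0486, 0.0808, 0.0808, 0.0885, 0.0885, 0.0885, 0.0917, 0.0917, 0.0921, 0.0798, 0.0598, 0.0504]  mean=-2.1612  Neff=12.6287  idx=[1, 2, 3, 4, 5, 6, 7, 7, 8, 9, 10, 11, 11, 13]

N_eff = 12.6287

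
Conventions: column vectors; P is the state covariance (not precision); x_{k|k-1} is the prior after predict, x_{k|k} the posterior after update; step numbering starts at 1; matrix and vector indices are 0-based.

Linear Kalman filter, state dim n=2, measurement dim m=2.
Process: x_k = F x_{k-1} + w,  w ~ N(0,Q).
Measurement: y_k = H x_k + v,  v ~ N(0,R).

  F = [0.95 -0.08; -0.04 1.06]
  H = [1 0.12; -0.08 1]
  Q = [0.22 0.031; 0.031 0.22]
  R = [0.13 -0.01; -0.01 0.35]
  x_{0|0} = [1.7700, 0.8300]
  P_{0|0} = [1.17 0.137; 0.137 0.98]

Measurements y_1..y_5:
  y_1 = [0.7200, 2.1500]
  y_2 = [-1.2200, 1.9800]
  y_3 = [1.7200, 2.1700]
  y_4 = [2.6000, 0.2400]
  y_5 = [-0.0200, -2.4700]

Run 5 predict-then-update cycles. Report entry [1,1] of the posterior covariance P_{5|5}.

step 1: x^-=[1.6151, 0.8090]  P^-=[1.2614 0.0418; 0.0418 1.3114]  S=[1.4203 0.0879; 0.0879 1.6628]  K=[0.8968 -0.0829; 0.0919 0.7818]  nu=[-0.9922, 1.4702]  x^+=[0.6034, 1.8673]  P^+=[0.1208 -0.0283; -0.0283 0.2704]
step 2: x^-=[0.4239, 1.9552]  P^-=[0.3351 -0.0251; -0.0251 0.5265]  S=[0.4666 0.0015; 0.0015 0.8826]  K=[0.7118 -0.0600; 0.0796 0.5986]  nu=[-1.8785, 0.0587]  x^+=[-0.9168, 1.8408]  P^+=[0.0956 -0.0205; -0.0205 0.2071]
step 3: x^-=[-1.0182, 1.9879]  P^-=[0.3107 -0.0109; -0.0109 0.4546]  S=[0.4446 0.0089; 0.0089 0.8083]  K=[0.6969 -0.0519; 0.0869 0.5625]  nu=[2.4997, 0.1007]  x^+=[0.7186, 2.2618]  P^+=[0.0932 -0.0177; -0.0177 0.1946]
step 4: x^-=[0.5017, 2.3687]  P^-=[0.3081 -0.0069; -0.0069 0.4403]  S=[0.4428 0.0114; 0.0114 0.7934]  K=[0.6952 -0.0497; 0.0895 0.5544]  nu=[1.8141, -2.0886]  x^+=[1.8667, 1.3733]  P^+=[0.0929 -0.0169; -0.0169 0.1918]
step 5: x^-=[1.6635, 1.3810]  P^-=[0.3076 -0.0059; -0.0059 0.4371]  S=[0.4425 0.0120; 0.0120 0.7900]  K=[0.6949 -0.0492; 0.0902 0.5525]  nu=[-1.8492, -3.7179]  x^+=[0.5612, -0.8400]  P^+=[0.0928 -0.0167; -0.0167 0.1911]

P_post[1,1] = 0.1911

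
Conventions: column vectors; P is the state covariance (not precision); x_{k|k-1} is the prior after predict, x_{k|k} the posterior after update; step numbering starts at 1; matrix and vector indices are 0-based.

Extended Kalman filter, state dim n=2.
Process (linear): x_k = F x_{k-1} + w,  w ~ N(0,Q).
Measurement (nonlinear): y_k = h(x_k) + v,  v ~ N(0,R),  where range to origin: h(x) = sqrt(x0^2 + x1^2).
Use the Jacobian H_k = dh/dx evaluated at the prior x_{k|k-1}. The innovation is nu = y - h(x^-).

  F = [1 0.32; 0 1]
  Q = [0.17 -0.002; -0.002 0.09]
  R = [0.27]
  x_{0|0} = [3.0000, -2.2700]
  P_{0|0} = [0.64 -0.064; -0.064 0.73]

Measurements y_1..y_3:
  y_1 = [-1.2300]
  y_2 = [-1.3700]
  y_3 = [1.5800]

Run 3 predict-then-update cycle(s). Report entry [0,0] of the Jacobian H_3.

step 1: x^-=[2.2736, -2.2700]  P^-=[0.8438 0.1676; 0.1676 0.8200]  H_jac=[0.7077 -0.7065]  S=[0.9343]  K=[0.5124; -0.4932]  nu=[-4.4428]  x^+=[-0.0027, -0.0790]  P^+=[0.5985 0.4037; 0.4037 0.5928]
step 2: x^-=[-0.0280, -0.0790]  P^-=[1.0876 0.5914; 0.5914 0.6828]  H_jac=[-0.3341 -0.9425]  S=[1.3704]  K=[-0.6719; -0.6138]  nu=[-1.4538]  x^+=[0.9488, 0.8133]  P^+=[0.4690 0.0262; 0.0262 0.1665]
step 3: x^-=[1.2090, 0.8133]  P^-=[0.6728 0.0775; 0.0775 0.2565]  H_jac=[0.8297 0.5582]  S=[0.8849]  K=[0.6797; 0.2345]  nu=[0.1229]  x^+=[1.2926, 0.8421]  P^+=[0.2639 -0.0635; -0.0635 0.2079]

H_jac[0,0] = 0.8297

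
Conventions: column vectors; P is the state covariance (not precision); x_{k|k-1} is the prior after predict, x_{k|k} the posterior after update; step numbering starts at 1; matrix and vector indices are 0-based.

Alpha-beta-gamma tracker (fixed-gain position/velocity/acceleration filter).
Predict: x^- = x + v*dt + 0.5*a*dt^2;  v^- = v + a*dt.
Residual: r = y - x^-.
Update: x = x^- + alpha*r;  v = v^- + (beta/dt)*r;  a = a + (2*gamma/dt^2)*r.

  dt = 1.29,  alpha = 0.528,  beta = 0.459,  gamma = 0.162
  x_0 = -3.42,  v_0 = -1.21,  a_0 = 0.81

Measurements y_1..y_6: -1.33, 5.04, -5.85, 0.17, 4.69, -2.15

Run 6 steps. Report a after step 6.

step 1: x_pred=-4.3069  r=2.9769  x^+=-2.7351  v^+=0.8941  a^+=1.3896
step 2: x_pred=-0.4255  r=5.4655  x^+=2.4603  v^+=4.6314  a^+=2.4537
step 3: x_pred=10.4765  r=-16.3265  x^+=1.8561  v^+=1.9875  a^+=-0.7250
step 4: x_pred=3.8168  r=-3.6468  x^+=1.8913  v^+=-0.2453  a^+=-1.4351
step 5: x_pred=0.3808  r=4.3092  x^+=2.6561  v^+=-0.5632  a^+=-0.5961
step 6: x_pred=1.4335  r=-3.5835  x^+=-0.4586  v^+=-2.6072  a^+=-1.2938

a_post = -1.2938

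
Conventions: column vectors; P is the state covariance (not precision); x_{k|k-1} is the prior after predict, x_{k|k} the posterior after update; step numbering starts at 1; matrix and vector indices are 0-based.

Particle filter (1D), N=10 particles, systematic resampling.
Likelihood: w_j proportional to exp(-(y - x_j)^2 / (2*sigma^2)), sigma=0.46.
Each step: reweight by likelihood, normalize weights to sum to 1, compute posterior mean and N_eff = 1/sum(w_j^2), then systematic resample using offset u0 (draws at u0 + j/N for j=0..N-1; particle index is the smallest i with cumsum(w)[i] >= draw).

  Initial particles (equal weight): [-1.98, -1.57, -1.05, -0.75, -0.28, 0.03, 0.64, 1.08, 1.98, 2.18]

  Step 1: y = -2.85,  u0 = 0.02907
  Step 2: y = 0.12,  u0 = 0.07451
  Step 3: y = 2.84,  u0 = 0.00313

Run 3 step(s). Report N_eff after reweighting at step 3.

step 1: w=[0.8869, 0.1105, 0.0025, 0.0002, 0.0000, 0.0000, 0.0000, 0.0000, 0.0000, 0.0000]  mean=-1.9322  Neff=1.2520  idx=[0, 0, 0, 0, 0, 0, 0, 0, 0, 1]
step 2: w=[0.0207, 0.0207, 0.0207, 0.0207, 0.0207, 0.0207, 0.0207, 0.0207, 0.0207, 0.8137]  mean=-1.6464  Neff=1.5014  idx=[3, 8, 9, 9, 9, 9, 9, 9, 9, 9]
step 3: w=[0.0000, 0.0000, 0.1250, 0.1250, 0.1250, 0.1250, 0.1250, 0.1250, 0.1250, 0.1250]  mean=-1.5700  Neff=8.0005  idx=[2, 2, 3, 4, 5, 6, 6, 7, 8, 9]

N_eff = 8.0005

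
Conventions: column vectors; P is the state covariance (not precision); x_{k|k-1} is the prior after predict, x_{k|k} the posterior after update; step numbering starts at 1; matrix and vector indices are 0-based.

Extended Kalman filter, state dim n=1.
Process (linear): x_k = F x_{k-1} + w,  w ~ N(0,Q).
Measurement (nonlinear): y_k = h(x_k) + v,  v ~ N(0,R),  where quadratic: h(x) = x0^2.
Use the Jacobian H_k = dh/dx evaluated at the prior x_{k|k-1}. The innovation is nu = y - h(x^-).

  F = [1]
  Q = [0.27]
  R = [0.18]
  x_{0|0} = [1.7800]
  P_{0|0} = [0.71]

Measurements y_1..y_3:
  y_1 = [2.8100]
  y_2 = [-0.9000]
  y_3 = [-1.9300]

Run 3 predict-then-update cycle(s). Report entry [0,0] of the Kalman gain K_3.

step 1: x^-=[1.7800]  P^-=[0.9800]  H_jac=[3.5600]  S=[12.6001]  K=[0.2769]  nu=[-0.3584]  x^+=[1.6808]  P^+=[0.0140]
step 2: x^-=[1.6808]  P^-=[0.2840]  H_jac=[3.3615]  S=[3.3892]  K=[0.2817]  nu=[-3.7250]  x^+=[0.6315]  P^+=[0.0151]
step 3: x^-=[0.6315]  P^-=[0.2851]  H_jac=[1.2630]  S=[0.6348]  K=[0.5672]  nu=[-2.3288]  x^+=[-0.6895]  P^+=[0.0808]

K[0,0] = 0.5672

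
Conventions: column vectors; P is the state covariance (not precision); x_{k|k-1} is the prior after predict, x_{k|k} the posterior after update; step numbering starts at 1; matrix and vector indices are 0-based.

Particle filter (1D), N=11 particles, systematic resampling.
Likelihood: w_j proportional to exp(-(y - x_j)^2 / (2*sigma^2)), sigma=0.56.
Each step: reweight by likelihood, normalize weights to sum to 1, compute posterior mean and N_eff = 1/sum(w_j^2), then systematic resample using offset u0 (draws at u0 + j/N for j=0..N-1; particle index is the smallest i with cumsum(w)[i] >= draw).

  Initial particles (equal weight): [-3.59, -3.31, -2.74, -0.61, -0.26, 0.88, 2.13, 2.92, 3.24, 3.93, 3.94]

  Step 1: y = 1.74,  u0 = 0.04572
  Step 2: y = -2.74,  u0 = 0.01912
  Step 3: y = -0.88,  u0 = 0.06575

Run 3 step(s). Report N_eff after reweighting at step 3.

N_eff = 11.0000

step 1: w=[0.0000, 0.0000, 0.0000, 0.0001, 0.0014, 0.2498, 0.6373, 0.0882, 0.0225, 0.0004, 0.0004]  mean=1.9101  Neff=2.0972  idx=[5, 5, 5, 6, 6, 6, 6, 6, 6, 6, 7]
step 2: w=[0.3333, 0.3333, 0.3333, 0.0000, 0.0000, 0.0000, 0.0000, 0.0000, 0.0000, 0.0000, 0.0000]  mean=0.8800  Neff=3.0000  idx=[0, 0, 0, 0, 1, 1, 1, 1, 2, 2, 2]
step 3: w=[0.0909, 0.0909, 0.0909, 0.0909, 0.0909, 0.0909, 0.0909, 0.0909, 0.0909, 0.0909, 0.0909]  mean=0.8800  Neff=11.0000  idx=[0, 1, 2, 3, 4, 5, 6, 7, 8, 9, 10]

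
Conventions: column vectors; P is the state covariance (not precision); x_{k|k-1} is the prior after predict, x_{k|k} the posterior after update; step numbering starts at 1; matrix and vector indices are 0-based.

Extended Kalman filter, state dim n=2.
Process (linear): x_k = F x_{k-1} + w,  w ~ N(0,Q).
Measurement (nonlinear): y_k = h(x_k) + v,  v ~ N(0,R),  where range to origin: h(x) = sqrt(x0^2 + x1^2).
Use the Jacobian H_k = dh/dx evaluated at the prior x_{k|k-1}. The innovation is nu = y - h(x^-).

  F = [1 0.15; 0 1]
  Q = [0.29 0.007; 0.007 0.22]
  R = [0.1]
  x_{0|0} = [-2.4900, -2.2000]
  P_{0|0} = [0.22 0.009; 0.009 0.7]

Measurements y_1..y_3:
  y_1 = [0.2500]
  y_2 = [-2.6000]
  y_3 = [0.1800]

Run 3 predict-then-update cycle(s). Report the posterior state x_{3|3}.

step 1: x^-=[-2.8200, -2.2000]  P^-=[0.5284 0.1210; 0.1210 0.9200]  H_jac=[-0.7884 -0.6151]  S=[0.8940]  K=[-0.5493; -0.7397]  nu=[-3.3266]  x^+=[-0.9926, 0.2609]  P^+=[0.2587 -0.2423; -0.2423 0.4308]
step 2: x^-=[-0.9534, 0.2609]  P^-=[0.4857 -0.1707; -0.1707 0.6508]  H_jac=[-0.9646 0.2639]  S=[0.6841]  K=[-0.7507; 0.4917]  nu=[-3.5885]  x^+=[1.7403, -1.5036]  P^+=[0.1002 0.0818; 0.0818 0.4854]
step 3: x^-=[1.5148, -1.5036]  P^-=[0.4257 0.1617; 0.1617 0.7054]  H_jac=[0.7097 -0.7045]  S=[0.5029]  K=[0.3743; -0.7601]  nu=[-1.9543]  x^+=[0.7832, -0.0181]  P^+=[0.3552 0.3047; 0.3047 0.4149]

x_post = [0.7832, -0.0181]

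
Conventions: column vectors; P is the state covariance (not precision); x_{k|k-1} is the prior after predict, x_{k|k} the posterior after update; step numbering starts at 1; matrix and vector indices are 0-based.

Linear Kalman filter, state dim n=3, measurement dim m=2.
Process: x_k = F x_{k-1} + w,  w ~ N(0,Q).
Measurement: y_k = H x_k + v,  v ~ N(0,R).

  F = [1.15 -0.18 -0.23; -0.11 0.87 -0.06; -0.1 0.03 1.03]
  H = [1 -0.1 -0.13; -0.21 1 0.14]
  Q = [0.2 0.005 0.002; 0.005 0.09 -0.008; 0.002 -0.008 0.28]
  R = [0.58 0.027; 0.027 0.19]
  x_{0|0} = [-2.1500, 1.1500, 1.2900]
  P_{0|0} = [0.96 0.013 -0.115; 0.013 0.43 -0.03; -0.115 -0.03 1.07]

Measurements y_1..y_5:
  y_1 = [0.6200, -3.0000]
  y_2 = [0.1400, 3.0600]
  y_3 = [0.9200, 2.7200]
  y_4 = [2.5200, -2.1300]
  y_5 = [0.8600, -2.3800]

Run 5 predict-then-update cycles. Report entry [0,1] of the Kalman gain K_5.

step 1: x^-=[-2.9762, 1.1596, 1.5782]  P^-=[1.5931 -0.1450 -0.4966; -0.1450 0.4301 -0.0680; -0.4966 -0.0680 1.4469]  S=[2.3582 -0.5983; -0.5983 0.7898]  K=[0.6594 -0.1958; 0.0853 0.6357; -0.2609 0.1048]  nu=[3.9173, -5.0055]  x^+=[0.5869, -1.6882, 0.0316]  P^+=[0.3829 0.0614 -0.0028; 0.0614 0.1587 -0.1620; -0.0028 -0.1620 1.2450]
step 2: x^-=[0.9715, -1.5352, -0.0768]  P^-=[0.7401 0.0424 -0.3069; 0.0424 0.2243 -0.2267; -0.3069 -0.2267 1.5950]  S=[1.4147 -0.1553; -0.1553 0.4150]  K=[0.5288 -0.1780; 0.0871 0.4752; -0.3455 0.0177]  nu=[-0.9950, 4.8099]  x^+=[-0.4110, 0.6640, 0.3522]  P^+=[0.3021 0.0489 -0.0361; 0.0489 0.1327 -0.2129; -0.0361 -0.2129 1.4241]
step 3: x^-=[-0.6732, 0.6017, 0.4238]  P^-=[0.6604 0.0575 -0.3709; 0.0575 0.2116 -0.2802; -0.3709 -0.2802 1.7879]  S=[1.3503 -0.1284; -0.1284 0.3850]  K=[0.5036 -0.1778; 0.0965 0.4486; -0.4277 -0.0179]  nu=[1.7085, 1.9176]  x^+=[-0.1539, 1.6269, -0.3414]  P^+=[0.2828 0.0494 -0.0726; 0.0494 0.1327 -0.2462; -0.0726 -0.2462 1.5427]
step 4: x^-=[-0.3913, 1.4528, -0.2875]  P^-=[0.6575 0.0699 -0.4345; 0.0699 0.2147 -0.3136; -0.4345 -0.3136 1.9191]  S=[1.3629 -0.1236; -0.1236 0.3797]  K=[0.5028 -0.1761; 0.1059 0.4456; -0.4820 -0.0350]  nu=[3.0192, -3.6248]  x^+=[1.7648, 0.1571, -1.6159]  P^+=[0.2793 0.0525 -0.0982; 0.0525 0.1357 -0.2652; -0.0982 -0.2652 1.6061]
step 5: x^-=[2.3729, 0.0395, -1.8362]  P^-=[0.6670 0.0787 -0.4762; 0.0787 0.2182 -0.3320; -0.4762 -0.3320 1.9904]  S=[1.3823 -0.1227; -0.1227 0.3786]  K=[0.5062 -0.1743; 0.1119 0.4462; -0.5114 -0.0424]  nu=[-1.7477, -1.6641]  x^+=[1.7783, -0.8986, -0.8718]  P^+=[0.2797 0.0551 -0.1129; 0.0551 0.1378 -0.2742; -0.1129 -0.2742 1.6335]

K[0,1] = -0.1743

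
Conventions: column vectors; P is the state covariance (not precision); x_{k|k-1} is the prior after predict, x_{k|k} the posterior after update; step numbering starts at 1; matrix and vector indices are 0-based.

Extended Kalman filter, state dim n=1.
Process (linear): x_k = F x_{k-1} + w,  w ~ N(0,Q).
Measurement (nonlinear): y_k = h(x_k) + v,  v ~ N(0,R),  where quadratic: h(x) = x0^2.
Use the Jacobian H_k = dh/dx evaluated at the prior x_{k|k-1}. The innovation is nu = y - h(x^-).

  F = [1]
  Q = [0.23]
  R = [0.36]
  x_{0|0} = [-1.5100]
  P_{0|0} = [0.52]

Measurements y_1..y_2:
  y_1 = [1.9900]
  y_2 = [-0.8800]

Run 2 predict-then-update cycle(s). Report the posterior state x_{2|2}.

x_post = [-0.5452]

step 1: x^-=[-1.5100]  P^-=[0.7500]  H_jac=[-3.0200]  S=[7.2003]  K=[-0.3146]  nu=[-0.2901]  x^+=[-1.4187]  P^+=[0.0375]
step 2: x^-=[-1.4187]  P^-=[0.2675]  H_jac=[-2.8375]  S=[2.5137]  K=[-0.3020]  nu=[-2.8928]  x^+=[-0.5452]  P^+=[0.0383]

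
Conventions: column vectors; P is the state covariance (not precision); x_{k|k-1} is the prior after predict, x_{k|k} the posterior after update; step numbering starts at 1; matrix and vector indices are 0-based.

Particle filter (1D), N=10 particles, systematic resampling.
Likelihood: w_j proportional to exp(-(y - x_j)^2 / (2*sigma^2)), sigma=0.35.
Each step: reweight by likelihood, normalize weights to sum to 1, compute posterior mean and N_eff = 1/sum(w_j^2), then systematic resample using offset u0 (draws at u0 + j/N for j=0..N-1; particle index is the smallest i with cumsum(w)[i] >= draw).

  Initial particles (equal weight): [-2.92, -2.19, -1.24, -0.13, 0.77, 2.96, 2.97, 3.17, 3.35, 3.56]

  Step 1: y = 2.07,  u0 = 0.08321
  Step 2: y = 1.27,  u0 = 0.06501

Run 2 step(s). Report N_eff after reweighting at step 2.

N_eff = 9.0538

step 1: w=[0.0000, 0.0000, 0.0000, 0.0000, 0.0118, 0.4605, 0.4281, 0.0837, 0.0146, 0.0014]  mean=2.9625  Neff=2.4831  idx=[5, 5, 5, 5, 6, 6, 6, 6, 6, 7]
step 2: w=[0.1190, 0.1190, 0.1190, 0.1190, 0.1037, 0.1037, 0.1037, 0.1037, 0.1037, 0.0055]  mean=2.9663  Neff=9.0538  idx=[0, 1, 2, 3, 3, 4, 5, 6, 7, 8]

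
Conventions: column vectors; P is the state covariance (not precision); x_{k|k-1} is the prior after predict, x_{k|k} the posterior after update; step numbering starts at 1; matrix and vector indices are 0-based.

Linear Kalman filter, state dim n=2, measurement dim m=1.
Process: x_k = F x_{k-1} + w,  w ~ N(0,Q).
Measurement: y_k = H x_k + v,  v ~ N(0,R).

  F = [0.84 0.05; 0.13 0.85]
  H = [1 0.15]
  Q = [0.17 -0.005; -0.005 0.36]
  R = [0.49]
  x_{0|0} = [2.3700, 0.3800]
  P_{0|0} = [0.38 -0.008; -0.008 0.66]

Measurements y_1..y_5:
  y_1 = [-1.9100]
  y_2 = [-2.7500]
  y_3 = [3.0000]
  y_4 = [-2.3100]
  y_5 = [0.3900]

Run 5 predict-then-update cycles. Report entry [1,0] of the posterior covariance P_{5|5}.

P_post[1,0] = -0.0421

step 1: x^-=[2.0098, 0.6311]  P^-=[0.4391 0.0588; 0.0588 0.8415]  S=[0.9657]  K=[0.4638; 0.1916]  nu=[-4.0145]  x^+=[0.1477, -0.1380]  P^+=[0.2313 -0.0270; -0.0270 0.8061]
step 2: x^-=[0.1172, -0.0981]  P^-=[0.3330 0.0350; 0.0350 0.9403]  S=[0.8546]  K=[0.3958; 0.2060]  nu=[-2.8525]  x^+=[-1.0117, -0.6858]  P^+=[0.1991 -0.0346; -0.0346 0.9040]
step 3: x^-=[-0.8841, -0.7145]  P^-=[0.3098 0.0302; 0.0302 1.0089]  S=[0.8316]  K=[0.3780; 0.2183]  nu=[3.9913]  x^+=[0.6247, 0.1568]  P^+=[0.1910 -0.0384; -0.0384 0.9692]
step 4: x^-=[0.5326, 0.2145]  P^-=[0.3040 0.0294; 0.0294 1.0550]  S=[0.8265]  K=[0.3731; 0.2270]  nu=[-2.8748]  x^+=[-0.5400, -0.4381]  P^+=[0.1889 -0.0406; -0.0406 1.0124]
step 5: x^-=[-0.4755, -0.4426]  P^-=[0.3024 0.0294; 0.0294 1.0857]  S=[0.8257]  K=[0.3716; 0.2328]  nu=[0.9319]  x^+=[-0.1292, -0.2256]  P^+=[0.1884 -0.0421; -0.0421 1.0409]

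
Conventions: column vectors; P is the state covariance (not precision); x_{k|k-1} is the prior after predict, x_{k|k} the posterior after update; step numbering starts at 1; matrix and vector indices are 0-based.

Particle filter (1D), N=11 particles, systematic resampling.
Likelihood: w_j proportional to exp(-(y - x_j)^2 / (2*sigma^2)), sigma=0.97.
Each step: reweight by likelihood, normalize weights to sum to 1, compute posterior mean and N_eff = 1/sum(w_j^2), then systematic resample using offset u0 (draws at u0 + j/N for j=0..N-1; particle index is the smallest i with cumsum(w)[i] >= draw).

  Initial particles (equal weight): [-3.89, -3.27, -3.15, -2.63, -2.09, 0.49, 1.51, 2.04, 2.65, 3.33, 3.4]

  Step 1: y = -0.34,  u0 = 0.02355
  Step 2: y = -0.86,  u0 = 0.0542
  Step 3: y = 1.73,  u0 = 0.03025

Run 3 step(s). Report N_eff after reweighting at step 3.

step 1: w=[0.0010, 0.0087, 0.0125, 0.0514, 0.1637, 0.5780, 0.1352, 0.0411, 0.0072, 0.0006, 0.0005]  mean=0.0449  Neff=2.6057  idx=[3, 4, 4, 5, 5, 5, 5, 5, 5, 6, 6]
step 2: w=[0.0546, 0.1292, 0.1292, 0.1096, 0.1096, 0.1096, 0.1096, 0.1096, 0.1096, 0.0146, 0.0146]  mean=-0.3175  Neff=9.1819  idx=[0, 1, 2, 3, 3, 4, 5, 6, 7, 8, 8]
step 3: w=[0.0000, 0.0001, 0.0001, 0.1250, 0.1250, 0.1250, 0.1250, 0.1250, 0.1250, 0.1250, 0.1250]  mean=0.4893  Neff=8.0041  idx=[3, 3, 4, 5, 6, 6, 7, 8, 9, 9, 10]

N_eff = 8.0041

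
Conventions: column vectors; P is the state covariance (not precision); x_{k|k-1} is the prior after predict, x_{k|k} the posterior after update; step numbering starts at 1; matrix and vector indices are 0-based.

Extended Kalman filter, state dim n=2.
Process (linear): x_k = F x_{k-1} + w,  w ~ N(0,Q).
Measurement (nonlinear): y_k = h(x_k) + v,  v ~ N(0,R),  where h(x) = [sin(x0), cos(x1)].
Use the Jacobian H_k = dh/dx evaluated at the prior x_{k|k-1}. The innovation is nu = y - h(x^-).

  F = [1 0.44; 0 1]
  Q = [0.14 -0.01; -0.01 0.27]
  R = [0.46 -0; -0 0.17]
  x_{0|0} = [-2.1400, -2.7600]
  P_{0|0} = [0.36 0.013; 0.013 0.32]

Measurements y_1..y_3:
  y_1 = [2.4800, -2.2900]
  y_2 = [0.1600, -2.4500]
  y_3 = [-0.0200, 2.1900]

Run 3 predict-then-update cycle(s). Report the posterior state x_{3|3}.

step 1: x^-=[-3.3544, -2.7600]  P^-=[0.5734 0.1438; 0.1438 0.5900]  H_jac=[-0.9774 0.0000; 0.0000 0.3724]  S=[1.0078 -0.0523; -0.0523 0.2518]  K=[-0.5510 0.0981; -0.0952 0.8527]  nu=[2.2688, -1.3619]  x^+=[-4.7382, -4.1373]  P^+=[0.2593 0.0448; 0.0448 0.3893]
step 2: x^-=[-6.5586, -4.1373]  P^-=[0.5141 0.2061; 0.2061 0.6593]  H_jac=[0.9623 0.0000; 0.0000 -0.8391]  S=[0.9361 -0.1664; -0.1664 0.6342]  K=[0.5035 -0.1405; 0.0596 -0.8566]  nu=[0.4319, -1.9061]  x^+=[-6.0732, -2.4787]  P^+=[0.2407 0.0285; 0.0285 0.1735]
step 3: x^-=[-7.1639, -2.4787]  P^-=[0.4393 0.0948; 0.0948 0.4435]  H_jac=[0.6366 0.0000; 0.0000 0.6154]  S=[0.6381 0.0372; 0.0372 0.3380]  K=[0.4311 0.1253; 0.0479 0.8024]  nu=[0.7512, 2.9782]  x^+=[-6.4669, -0.0531]  P^+=[0.3115 0.0346; 0.0346 0.2217]

x_post = [-6.4669, -0.0531]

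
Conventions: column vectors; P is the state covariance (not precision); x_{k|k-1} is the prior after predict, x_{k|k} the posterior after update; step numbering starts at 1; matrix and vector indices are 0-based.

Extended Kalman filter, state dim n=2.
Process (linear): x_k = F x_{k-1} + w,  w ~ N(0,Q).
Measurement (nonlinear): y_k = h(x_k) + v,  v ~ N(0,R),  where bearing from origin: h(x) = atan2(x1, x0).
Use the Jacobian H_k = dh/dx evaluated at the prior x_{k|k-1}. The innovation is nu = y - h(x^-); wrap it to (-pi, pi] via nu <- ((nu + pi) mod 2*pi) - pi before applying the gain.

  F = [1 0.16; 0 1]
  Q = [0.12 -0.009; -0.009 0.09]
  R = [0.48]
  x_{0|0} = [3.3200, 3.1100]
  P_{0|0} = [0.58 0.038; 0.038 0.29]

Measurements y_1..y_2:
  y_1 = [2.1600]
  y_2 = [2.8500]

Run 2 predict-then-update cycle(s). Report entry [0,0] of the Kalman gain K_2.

step 1: x^-=[3.8176, 3.1100]  P^-=[0.7196 0.0754; 0.0754 0.3800]  H_jac=[-0.1283 0.1575]  S=[0.4982]  K=[-0.1614; 0.1007]  nu=[1.4764]  x^+=[3.5793, 3.2586]  P^+=[0.7066 0.0835; 0.0835 0.3749]
step 2: x^-=[4.1006, 3.2586]  P^-=[0.8629 0.1345; 0.1345 0.4649]  H_jac=[-0.1188 0.1495]  S=[0.4978]  K=[-0.1655; 0.1075]  nu=[2.1785]  x^+=[3.7400, 3.4929]  P^+=[0.8493 0.1433; 0.1433 0.4592]

K[0,0] = -0.1655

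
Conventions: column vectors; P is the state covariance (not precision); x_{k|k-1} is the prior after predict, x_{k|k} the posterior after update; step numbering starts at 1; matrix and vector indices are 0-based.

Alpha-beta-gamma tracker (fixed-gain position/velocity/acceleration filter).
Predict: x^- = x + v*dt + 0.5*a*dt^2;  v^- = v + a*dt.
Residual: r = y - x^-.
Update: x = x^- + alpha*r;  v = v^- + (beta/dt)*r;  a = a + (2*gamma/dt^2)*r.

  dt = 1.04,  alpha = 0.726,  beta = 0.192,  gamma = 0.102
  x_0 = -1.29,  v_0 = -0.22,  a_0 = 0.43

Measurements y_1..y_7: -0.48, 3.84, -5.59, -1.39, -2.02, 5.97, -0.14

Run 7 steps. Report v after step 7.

v_post = 0.5088

step 1: x_pred=-1.2863  r=0.8063  x^+=-0.7009  v^+=0.3760  a^+=0.5821
step 2: x_pred=0.0050  r=3.8350  x^+=2.7892  v^+=1.6894  a^+=1.3054
step 3: x_pred=5.2521  r=-10.8421  x^+=-2.6193  v^+=1.0454  a^+=-0.7395
step 4: x_pred=-1.9320  r=0.5420  x^+=-1.5385  v^+=0.3763  a^+=-0.6373
step 5: x_pred=-1.4918  r=-0.5282  x^+=-1.8753  v^+=-0.3840  a^+=-0.7369
step 6: x_pred=-2.6732  r=8.6432  x^+=3.6018  v^+=0.4453  a^+=0.8932
step 7: x_pred=4.5479  r=-4.6879  x^+=1.1445  v^+=0.5088  a^+=0.0091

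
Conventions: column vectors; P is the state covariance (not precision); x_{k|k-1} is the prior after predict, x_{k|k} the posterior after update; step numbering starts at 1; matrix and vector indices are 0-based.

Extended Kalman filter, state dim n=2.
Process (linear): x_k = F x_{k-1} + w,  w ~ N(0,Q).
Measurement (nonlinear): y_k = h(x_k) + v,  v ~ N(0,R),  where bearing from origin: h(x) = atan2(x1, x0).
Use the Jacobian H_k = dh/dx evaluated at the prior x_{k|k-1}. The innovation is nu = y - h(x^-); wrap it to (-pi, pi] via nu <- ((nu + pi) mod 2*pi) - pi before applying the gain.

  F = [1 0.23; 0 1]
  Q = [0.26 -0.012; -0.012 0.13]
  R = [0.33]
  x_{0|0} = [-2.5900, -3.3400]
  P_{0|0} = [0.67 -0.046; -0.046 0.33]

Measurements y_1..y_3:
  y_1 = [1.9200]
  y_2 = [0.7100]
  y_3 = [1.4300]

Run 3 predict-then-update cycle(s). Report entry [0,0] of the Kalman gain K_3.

K[0,0] = 0.1287

step 1: x^-=[-3.3582, -3.3400]  P^-=[0.9263 0.0179; 0.0179 0.4600]  H_jac=[0.1489 -0.1497]  S=[0.3600]  K=[0.3756; -0.1839]  nu=[-2.0043]  x^+=[-4.1110, -2.9715]  P^+=[0.8755 0.0428; 0.0428 0.4478]
step 2: x^-=[-4.7945, -2.9715]  P^-=[1.1789 0.1338; 0.1338 0.5778]  H_jac=[0.0934 -0.1507]  S=[0.3496]  K=[0.2572; -0.2133]  nu=[-2.9864]  x^+=[-5.5627, -2.3345]  P^+=[1.1557 0.1529; 0.1529 0.5619]
step 3: x^-=[-6.0996, -2.3345]  P^-=[1.5158 0.2702; 0.2702 0.6919]  H_jac=[0.0547 -0.1430]  S=[0.3445]  K=[0.1287; -0.2443]  nu=[-2.0771]  x^+=[-6.3669, -1.8270]  P^+=[1.5101 0.2810; 0.2810 0.6714]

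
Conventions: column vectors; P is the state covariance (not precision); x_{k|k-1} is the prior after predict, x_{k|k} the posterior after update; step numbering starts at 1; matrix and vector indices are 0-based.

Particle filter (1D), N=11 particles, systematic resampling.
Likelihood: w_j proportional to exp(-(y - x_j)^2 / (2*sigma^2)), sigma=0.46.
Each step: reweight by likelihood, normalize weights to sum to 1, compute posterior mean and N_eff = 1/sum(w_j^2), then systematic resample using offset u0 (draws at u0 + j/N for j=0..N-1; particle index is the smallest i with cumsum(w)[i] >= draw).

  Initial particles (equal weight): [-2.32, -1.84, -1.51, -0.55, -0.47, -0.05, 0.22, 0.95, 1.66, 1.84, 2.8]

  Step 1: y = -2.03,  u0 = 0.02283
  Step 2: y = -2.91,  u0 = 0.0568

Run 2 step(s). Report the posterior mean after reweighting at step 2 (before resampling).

post_mean = -2.2365

step 1: w=[0.3604, 0.4037, 0.2320, 0.0025, 0.0014, 0.0000, 0.0000, 0.0000, 0.0000, 0.0000, 0.0000]  mean=-1.9312  Neff=2.8847  idx=[0, 0, 0, 0, 1, 1, 1, 1, 1, 2, 2]
step 2: w=[0.2081, 0.2081, 0.2081, 0.2081, 0.0317, 0.0317, 0.0317, 0.0317, 0.0317, 0.0046, 0.0046]  mean=-2.2365  Neff=5.6087  idx=[0, 0, 1, 1, 2, 2, 2, 3, 3, 5, 8]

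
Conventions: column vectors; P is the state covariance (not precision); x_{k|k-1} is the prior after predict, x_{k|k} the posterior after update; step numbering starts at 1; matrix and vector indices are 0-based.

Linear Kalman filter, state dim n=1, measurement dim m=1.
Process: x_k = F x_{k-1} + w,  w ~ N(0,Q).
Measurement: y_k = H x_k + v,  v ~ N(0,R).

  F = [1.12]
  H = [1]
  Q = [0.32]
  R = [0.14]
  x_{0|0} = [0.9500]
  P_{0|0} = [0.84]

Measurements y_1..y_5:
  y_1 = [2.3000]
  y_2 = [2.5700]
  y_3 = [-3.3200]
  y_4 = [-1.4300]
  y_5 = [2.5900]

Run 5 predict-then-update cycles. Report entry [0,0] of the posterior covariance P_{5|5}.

step 1: x^-=[1.0640]  P^-=[1.3737]  S=[1.5137]  K=[0.9075]  nu=[1.2360]  x^+=[2.1857]  P^+=[0.1271]
step 2: x^-=[2.4480]  P^-=[0.4794]  S=[0.6194]  K=[0.7740]  nu=[0.1220]  x^+=[2.5424]  P^+=[0.1084]
step 3: x^-=[2.8475]  P^-=[0.4559]  S=[0.5959]  K=[0.7651]  nu=[-6.1675]  x^+=[-1.8711]  P^+=[0.1071]
step 4: x^-=[-2.0956]  P^-=[0.4544]  S=[0.5944]  K=[0.7645]  nu=[0.6656]  x^+=[-1.5868]  P^+=[0.1070]
step 5: x^-=[-1.7772]  P^-=[0.4542]  S=[0.5942]  K=[0.7644]  nu=[4.3672]  x^+=[1.5611]  P^+=[0.1070]

P_post[0,0] = 0.1070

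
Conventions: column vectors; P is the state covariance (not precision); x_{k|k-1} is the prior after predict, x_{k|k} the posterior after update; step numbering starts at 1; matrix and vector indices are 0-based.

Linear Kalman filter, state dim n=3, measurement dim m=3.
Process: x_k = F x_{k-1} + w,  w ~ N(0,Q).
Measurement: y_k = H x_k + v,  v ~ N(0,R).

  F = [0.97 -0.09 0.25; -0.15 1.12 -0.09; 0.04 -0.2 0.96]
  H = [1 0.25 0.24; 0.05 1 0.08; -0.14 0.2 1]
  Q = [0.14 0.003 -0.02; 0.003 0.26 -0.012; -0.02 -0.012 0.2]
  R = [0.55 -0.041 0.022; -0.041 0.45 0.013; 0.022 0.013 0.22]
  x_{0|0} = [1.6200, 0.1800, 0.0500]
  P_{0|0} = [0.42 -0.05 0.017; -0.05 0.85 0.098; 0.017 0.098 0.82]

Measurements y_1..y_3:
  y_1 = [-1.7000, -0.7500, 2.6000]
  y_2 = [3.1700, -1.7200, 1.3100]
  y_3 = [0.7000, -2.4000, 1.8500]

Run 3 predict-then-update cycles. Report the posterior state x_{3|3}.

x_post = [1.6609, -2.5050, 2.4751]

step 1: x^-=[1.5677, -0.0459, 0.0768]  P^-=[0.6059 -0.1911 0.2209; -0.1911 1.3398 -0.1749; 0.2209 -0.1749 0.9549]  S=[1.2841 0.1239 0.3632; 0.1239 1.7521 0.2088; 0.3632 0.2088 1.1192]  K=[0.5021 -0.1107 -0.0548; 0.0177 0.7547 -0.0395; 0.1084 -0.1514 0.7873]  nu=[-3.2747, -0.7886, 2.7519]  x^+=[-0.1401, -0.8076, 2.0080]  P^+=[0.2886 -0.0900 0.0559; -0.0900 0.3494 -0.0810; 0.0559 -0.0810 0.1977]
step 2: x^-=[0.4388, -1.0642, 2.0836]  P^-=[0.4732 -0.2080 0.1264; -0.2080 0.7544 -0.2126; 0.1264 -0.2126 0.4334]  S=[1.0265 -0.0746 0.1220; -0.0746 1.1546 0.0112; 0.1220 0.0112 0.5841]  K=[0.4378 -0.1220 -0.0573; -0.0151 0.6293 -0.0647; 0.0878 -0.1490 0.6235]  nu=[2.4972, -0.8445, -0.4993]  x^+=[1.6638, -1.6011, 2.1173]  P^+=[0.2553 -0.0903 0.0492; -0.0903 0.2937 -0.0778; 0.0492 -0.0778 0.1596]
step 3: x^-=[2.2873, -2.2333, 2.4194]  P^-=[0.4357 -0.1952 0.1083; -0.1952 0.6828 -0.1922; 0.1083 -0.1922 0.3943]  S=[0.9824 -0.0786 0.1050; -0.0786 1.0870 0.0124; 0.1050 0.0124 0.5539]  K=[0.4172 -0.1207 -0.0615; -0.0170 0.6045 -0.0613; 0.0818 -0.1437 0.6029]  nu=[-1.6096, -0.4746, 0.1975]  x^+=[1.6609, -2.5050, 2.4751]  P^+=[0.2441 -0.0881 0.0459; -0.0881 0.2823 -0.0748; 0.0459 -0.0748 0.1539]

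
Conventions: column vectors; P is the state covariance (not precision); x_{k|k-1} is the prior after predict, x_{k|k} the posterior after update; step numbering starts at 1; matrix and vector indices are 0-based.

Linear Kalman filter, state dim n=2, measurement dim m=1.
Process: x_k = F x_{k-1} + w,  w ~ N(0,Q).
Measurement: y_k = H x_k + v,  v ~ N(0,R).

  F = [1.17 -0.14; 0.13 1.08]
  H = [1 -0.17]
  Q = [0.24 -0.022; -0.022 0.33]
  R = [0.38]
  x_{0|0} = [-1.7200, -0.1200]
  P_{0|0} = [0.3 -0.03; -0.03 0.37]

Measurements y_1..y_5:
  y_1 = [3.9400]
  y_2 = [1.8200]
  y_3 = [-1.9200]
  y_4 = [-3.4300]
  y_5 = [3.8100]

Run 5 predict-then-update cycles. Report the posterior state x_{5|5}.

step 1: x^-=[-1.9956, -0.3532]  P^-=[0.6677 -0.0697; -0.0697 0.7582]  S=[1.0934]  K=[0.6216; -0.1816]  nu=[5.8756]  x^+=[1.6565, -1.4203]  P^+=[0.2453 0.0538; 0.0538 0.7221]
step 2: x^-=[2.1369, -1.3186]  P^-=[0.5724 -0.0269; -0.0269 1.1916]  S=[0.9960]  K=[0.5793; -0.2304]  nu=[-0.5411]  x^+=[1.8235, -1.1939]  P^+=[0.2382 0.1060; 0.1060 1.1387]
step 3: x^-=[2.3006, -1.0524]  P^-=[0.5536 -0.0259; -0.0259 1.6919]  S=[0.9913]  K=[0.5629; -0.3163]  nu=[-4.3995]  x^+=[-0.1759, 0.3392]  P^+=[0.2395 0.1506; 0.1506 1.5928]
step 4: x^-=[-0.2532, 0.3434]  P^-=[0.5497 -0.0389; -0.0389 2.2341]  S=[1.0075]  K=[0.5522; -0.4155]  nu=[-3.1184]  x^+=[-1.9752, 1.6393]  P^+=[0.2425 0.1923; 0.1923 2.0602]
step 5: x^-=[-2.5405, 1.5136]  P^-=[0.5494 -0.0571; -0.0571 2.7911]  S=[1.0294]  K=[0.5431; -0.5164]  nu=[6.6078]  x^+=[1.0481, -1.8984]  P^+=[0.2457 0.2316; 0.2316 2.5166]

x_post = [1.0481, -1.8984]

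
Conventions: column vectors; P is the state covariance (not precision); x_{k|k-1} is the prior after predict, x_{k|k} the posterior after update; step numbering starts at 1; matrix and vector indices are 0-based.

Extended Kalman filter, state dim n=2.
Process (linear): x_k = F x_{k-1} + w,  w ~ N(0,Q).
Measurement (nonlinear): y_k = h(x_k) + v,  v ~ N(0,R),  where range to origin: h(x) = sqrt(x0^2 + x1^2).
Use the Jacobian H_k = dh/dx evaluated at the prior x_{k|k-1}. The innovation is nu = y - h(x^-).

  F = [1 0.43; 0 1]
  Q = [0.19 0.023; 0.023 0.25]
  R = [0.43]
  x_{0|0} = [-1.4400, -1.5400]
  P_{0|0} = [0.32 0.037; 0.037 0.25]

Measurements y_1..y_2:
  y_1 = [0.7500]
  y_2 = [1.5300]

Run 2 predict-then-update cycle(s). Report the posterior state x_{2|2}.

step 1: x^-=[-2.1022, -1.5400]  P^-=[0.5880 0.1675; 0.1675 0.5000]  H_jac=[-0.8067 -0.5910]  S=[1.1470]  K=[-0.4999; -0.3754]  nu=[-1.8559]  x^+=[-1.1745, -0.8433]  P^+=[0.3014 -0.0477; -0.0477 0.3383]
step 2: x^-=[-1.5371, -0.8433]  P^-=[0.5129 0.1207; 0.1207 0.5883]  H_jac=[-0.8767 -0.4810]  S=[1.0622]  K=[-0.4780; -0.3661]  nu=[-0.2232]  x^+=[-1.4304, -0.7616]  P^+=[0.2702 -0.0651; -0.0651 0.4460]

x_post = [-1.4304, -0.7616]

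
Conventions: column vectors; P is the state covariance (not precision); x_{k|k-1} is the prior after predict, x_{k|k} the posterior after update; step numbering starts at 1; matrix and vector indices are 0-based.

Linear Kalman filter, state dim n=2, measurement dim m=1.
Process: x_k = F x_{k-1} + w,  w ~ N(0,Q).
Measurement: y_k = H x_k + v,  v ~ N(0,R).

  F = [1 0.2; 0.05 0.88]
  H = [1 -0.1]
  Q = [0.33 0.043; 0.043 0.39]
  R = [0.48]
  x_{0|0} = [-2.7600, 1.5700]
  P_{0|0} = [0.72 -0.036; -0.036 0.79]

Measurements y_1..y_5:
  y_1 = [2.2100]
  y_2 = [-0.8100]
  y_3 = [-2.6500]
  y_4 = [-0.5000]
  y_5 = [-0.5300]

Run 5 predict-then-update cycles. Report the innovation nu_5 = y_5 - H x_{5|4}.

step 1: x^-=[-2.4460, 1.2436]  P^-=[1.0672 0.1860; 0.1860 1.0004]  S=[1.5200]  K=[0.6899; 0.0566]  nu=[4.7804]  x^+=[0.8518, 1.5139]  P^+=[0.3438 0.1267; 0.1267 0.9955]
step 2: x^-=[1.1546, 1.3749]  P^-=[0.7643 0.3482; 0.3482 1.1730]  S=[1.1864]  K=[0.6149; 0.1946]  nu=[-1.8271]  x^+=[0.0312, 1.0193]  P^+=[0.3158 0.2062; 0.2062 1.1280]
step 3: x^-=[0.2350, 0.8985]  P^-=[0.7734 0.4408; 0.4408 1.2825]  S=[1.1780]  K=[0.6191; 0.2654]  nu=[-2.7952]  x^+=[-1.4954, 0.1568]  P^+=[0.3219 0.2473; 0.2473 1.1995]
step 4: x^-=[-1.4640, 0.0632]  P^-=[0.7988 0.4903; 0.4903 1.3415]  S=[1.1941]  K=[0.6279; 0.2983]  nu=[0.9704]  x^+=[-0.8548, 0.3527]  P^+=[0.3280 0.2667; 0.2667 1.2352]
step 5: x^-=[-0.7842, 0.2676]  P^-=[0.8141 0.5142; 0.5142 1.3709]  S=[1.2050]  K=[0.6330; 0.3129]  nu=[0.2810]  x^+=[-0.6064, 0.3555]  P^+=[0.3314 0.2755; 0.2755 1.2529]

innov = [0.2810]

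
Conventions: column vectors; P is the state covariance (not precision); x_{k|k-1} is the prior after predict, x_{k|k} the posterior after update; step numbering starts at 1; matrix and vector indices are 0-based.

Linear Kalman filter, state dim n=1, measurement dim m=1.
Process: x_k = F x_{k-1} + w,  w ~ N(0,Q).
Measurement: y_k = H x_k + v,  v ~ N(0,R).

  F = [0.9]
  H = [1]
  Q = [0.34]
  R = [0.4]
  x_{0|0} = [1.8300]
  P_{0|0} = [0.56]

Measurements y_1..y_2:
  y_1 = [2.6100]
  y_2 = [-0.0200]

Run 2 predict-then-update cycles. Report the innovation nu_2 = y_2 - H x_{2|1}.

step 1: x^-=[1.6470]  P^-=[0.7936]  S=[1.1936]  K=[0.6649]  nu=[0.9630]  x^+=[2.2873]  P^+=[0.2660]
step 2: x^-=[2.0586]  P^-=[0.5554]  S=[0.9554]  K=[0.5813]  nu=[-2.0786]  x^+=[0.8502]  P^+=[0.2325]

innov = [-2.0786]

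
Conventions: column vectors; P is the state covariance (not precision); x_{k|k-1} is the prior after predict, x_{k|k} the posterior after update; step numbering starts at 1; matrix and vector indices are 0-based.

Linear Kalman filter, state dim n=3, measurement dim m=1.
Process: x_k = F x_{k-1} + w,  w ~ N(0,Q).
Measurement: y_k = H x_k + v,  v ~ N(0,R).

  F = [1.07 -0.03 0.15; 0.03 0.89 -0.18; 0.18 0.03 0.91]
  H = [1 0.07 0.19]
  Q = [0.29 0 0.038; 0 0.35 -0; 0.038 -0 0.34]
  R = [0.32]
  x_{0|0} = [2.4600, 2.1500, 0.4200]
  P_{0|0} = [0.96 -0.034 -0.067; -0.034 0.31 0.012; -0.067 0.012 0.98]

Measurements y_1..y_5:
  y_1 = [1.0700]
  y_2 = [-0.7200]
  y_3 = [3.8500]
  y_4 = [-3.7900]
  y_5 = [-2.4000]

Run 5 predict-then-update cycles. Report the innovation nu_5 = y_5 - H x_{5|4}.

innov = [-0.5574]

step 1: x^-=[2.6307, 1.9117, 0.8895]  P^-=[1.3920 -0.0220 0.2882; -0.0220 0.6232 -0.1425; 0.2882 -0.1425 1.1613]  S=[1.8596]  K=[0.7772; -0.0029; 0.2682]  nu=[-1.8635]  x^+=[1.1824, 1.9172, 0.3896]  P^+=[0.2688 -0.0178 -0.0995; -0.0178 0.6232 -0.1411; -0.0995 -0.1411 1.0275]
step 2: x^-=[1.2661, 1.6716, 0.6249]  P^-=[0.5919 -0.0535 0.1326; -0.0535 0.9225 -0.2661; 0.1326 -0.2661 1.1596]  S=[0.9942]  K=[0.6170; -0.0397; 0.3363]  nu=[-2.2219]  x^+=[-0.1048, 1.7599, -0.1223]  P^+=[0.2135 -0.0292 -0.0737; -0.0292 0.9209 -0.2528; -0.0737 -0.2528 1.0472]
step 3: x^-=[-0.1832, 1.5852, -0.0774]  P^-=[0.5393 -0.0950 0.1525; -0.0950 1.1938 -0.3535; 0.1525 -0.3535 1.1767]  S=[0.9429]  K=[0.5957; -0.0834; 0.3726]  nu=[3.9370]  x^+=[2.1618, 1.2570, 1.3896]  P^+=[0.2048 -0.0482 -0.0568; -0.0482 1.1873 -0.3242; -0.0568 -0.3242 1.0458]
step 4: x^-=[2.4839, 0.9335, 1.6914]  P^-=[0.5368 -0.1336 0.1684; -0.1336 1.4264 -0.4068; 0.1684 -0.4068 1.1769]  S=[0.9408]  K=[0.5947; -0.1180; 0.3864]  nu=[-6.6606]  x^+=[-1.4771, 1.7193, -0.8825]  P^+=[0.2041 -0.0676 -0.0478; -0.0676 1.4133 -0.3639; -0.0478 -0.3639 1.0364]
step 5: x^-=[-1.7645, 1.6447, -1.0174]  P^-=[0.5405 -0.1650 0.1762; -0.1650 1.6167 -0.4343; 0.1762 -0.4343 1.1699]  S=[0.9430]  K=[0.5965; -0.1425; 0.3903]  nu=[-0.5574]  x^+=[-2.0969, 1.7241, -1.2349]  P^+=[0.2050 -0.0849 -0.0434; -0.0849 1.5976 -0.3819; -0.0434 -0.3819 1.0262]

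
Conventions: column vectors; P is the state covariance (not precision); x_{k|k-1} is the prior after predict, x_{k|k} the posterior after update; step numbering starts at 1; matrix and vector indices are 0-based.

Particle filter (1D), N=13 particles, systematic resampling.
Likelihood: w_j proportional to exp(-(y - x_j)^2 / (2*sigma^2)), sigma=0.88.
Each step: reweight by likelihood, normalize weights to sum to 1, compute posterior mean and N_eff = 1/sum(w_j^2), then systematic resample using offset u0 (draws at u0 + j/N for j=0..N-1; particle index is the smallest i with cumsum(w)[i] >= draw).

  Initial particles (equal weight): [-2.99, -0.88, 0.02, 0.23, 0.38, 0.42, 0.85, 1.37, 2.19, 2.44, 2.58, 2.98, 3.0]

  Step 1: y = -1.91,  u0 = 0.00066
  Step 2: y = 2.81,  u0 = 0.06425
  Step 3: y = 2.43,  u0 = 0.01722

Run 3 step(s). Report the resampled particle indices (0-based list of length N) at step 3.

resampled_idx = [0, 1, 3, 4, 5, 6, 7, 8, 8, 9, 10, 11, 12]

step 1: w=[0.3959, 0.4238, 0.0759, 0.0437, 0.0285, 0.0253, 0.0061, 0.0008, 0.0000, 0.0000, 0.0000, 0.0000, 0.0000]  mean=-1.5173  Neff=2.8942  idx=[0, 0, 0, 0, 0, 0, 1, 1, 1, 1, 1, 2, 3]
step 2: w=[0.0000, 0.0000, 0.0000, 0.0000, 0.0000, 0.0000, 0.0073, 0.0073, 0.0073, 0.0073, 0.0073, 0.3138, 0.6499]  mean=0.1238  Neff=1.9191  idx=[11, 11, 11, 11, 12, 12, 12, 12, 12, 12, 12, 12, 12]
step 3: w=[0.0480, 0.0480, 0.0480, 0.0480, 0.0898, 0.0898, 0.0898, 0.0898, 0.0898, 0.0898, 0.0898, 0.0898, 0.0898]  mean=0.1896  Neff=12.2335  idx=[0, 1, 3, 4, 5, 6, 7, 8, 8, 9, 10, 11, 12]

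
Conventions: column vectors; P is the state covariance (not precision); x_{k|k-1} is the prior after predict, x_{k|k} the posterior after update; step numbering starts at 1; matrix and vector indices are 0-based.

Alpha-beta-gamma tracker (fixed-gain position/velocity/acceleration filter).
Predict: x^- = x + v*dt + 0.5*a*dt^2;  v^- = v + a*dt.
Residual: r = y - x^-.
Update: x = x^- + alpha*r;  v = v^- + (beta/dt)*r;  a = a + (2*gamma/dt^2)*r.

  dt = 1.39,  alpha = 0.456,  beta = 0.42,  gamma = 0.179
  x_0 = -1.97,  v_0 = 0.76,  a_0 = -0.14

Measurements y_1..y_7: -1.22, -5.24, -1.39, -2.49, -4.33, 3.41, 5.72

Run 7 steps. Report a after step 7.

a_post = 2.0905

step 1: x_pred=-1.0488  r=-0.1712  x^+=-1.1269  v^+=0.5137  a^+=-0.1717
step 2: x_pred=-0.5788  r=-4.6612  x^+=-2.7043  v^+=-1.1334  a^+=-1.0354
step 3: x_pred=-5.2800  r=3.8900  x^+=-3.5062  v^+=-1.3972  a^+=-0.3146
step 4: x_pred=-5.7523  r=3.2623  x^+=-4.2647  v^+=-0.8488  a^+=0.2898
step 5: x_pred=-5.1645  r=0.8345  x^+=-4.7840  v^+=-0.1938  a^+=0.4445
step 6: x_pred=-4.6240  r=8.0340  x^+=-0.9605  v^+=2.8516  a^+=1.9331
step 7: x_pred=4.8707  r=0.8493  x^+=5.2580  v^+=5.7952  a^+=2.0905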